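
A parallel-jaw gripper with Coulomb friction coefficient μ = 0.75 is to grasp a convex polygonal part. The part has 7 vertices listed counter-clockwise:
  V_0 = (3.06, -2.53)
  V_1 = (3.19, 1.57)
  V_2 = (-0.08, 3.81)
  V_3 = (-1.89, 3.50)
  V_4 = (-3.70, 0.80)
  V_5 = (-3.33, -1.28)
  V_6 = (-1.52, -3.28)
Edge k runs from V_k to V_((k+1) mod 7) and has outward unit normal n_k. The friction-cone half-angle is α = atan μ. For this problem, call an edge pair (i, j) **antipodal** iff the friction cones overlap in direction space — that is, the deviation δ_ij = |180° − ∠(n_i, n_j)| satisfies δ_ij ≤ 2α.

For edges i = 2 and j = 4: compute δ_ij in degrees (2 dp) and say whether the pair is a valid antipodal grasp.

δ = 89.63°, invalid

α = atan 0.75 = 36.87°;  2α = 73.74°
edge 2: e_2 = (-1.81, -0.31);  n_2 = (-0.1688, +0.9856)
edge 4: e_4 = (+0.37, -2.08);  n_4 = (-0.9845, -0.1751)
∠(n_2, n_4) = 90.37°
δ = |180° − 90.37°| = 89.63°
89.63° > 2α = 73.74°  →  invalid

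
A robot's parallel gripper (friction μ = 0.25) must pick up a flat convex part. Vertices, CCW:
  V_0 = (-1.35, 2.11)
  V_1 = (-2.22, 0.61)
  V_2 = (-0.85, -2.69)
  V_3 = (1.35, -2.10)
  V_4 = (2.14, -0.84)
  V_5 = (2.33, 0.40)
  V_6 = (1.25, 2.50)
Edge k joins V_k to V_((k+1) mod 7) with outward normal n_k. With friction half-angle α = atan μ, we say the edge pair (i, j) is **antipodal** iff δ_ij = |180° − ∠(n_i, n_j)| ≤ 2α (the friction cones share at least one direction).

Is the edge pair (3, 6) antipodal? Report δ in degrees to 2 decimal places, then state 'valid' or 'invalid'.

α = atan 0.25 = 14.04°;  2α = 28.07°
edge 3: e_3 = (+0.79, +1.26);  n_3 = (+0.8472, -0.5312)
edge 6: e_6 = (-2.60, -0.39);  n_6 = (-0.1483, +0.9889)
∠(n_3, n_6) = 130.62°
δ = |180° − 130.62°| = 49.38°
49.38° > 2α = 28.07°  →  invalid

δ = 49.38°, invalid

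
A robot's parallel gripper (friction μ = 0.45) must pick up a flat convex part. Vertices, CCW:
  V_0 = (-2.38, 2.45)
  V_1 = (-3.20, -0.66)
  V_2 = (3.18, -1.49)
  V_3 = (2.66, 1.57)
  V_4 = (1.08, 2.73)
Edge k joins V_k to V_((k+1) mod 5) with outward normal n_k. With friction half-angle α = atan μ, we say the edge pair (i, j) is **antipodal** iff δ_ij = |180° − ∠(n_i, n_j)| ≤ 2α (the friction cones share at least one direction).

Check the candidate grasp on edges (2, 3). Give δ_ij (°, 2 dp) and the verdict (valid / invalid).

α = atan 0.45 = 24.23°;  2α = 48.46°
edge 2: e_2 = (-0.52, +3.06);  n_2 = (+0.9859, +0.1675)
edge 3: e_3 = (-1.58, +1.16);  n_3 = (+0.5918, +0.8061)
∠(n_2, n_3) = 44.07°
δ = |180° − 44.07°| = 135.93°
135.93° > 2α = 48.46°  →  invalid

δ = 135.93°, invalid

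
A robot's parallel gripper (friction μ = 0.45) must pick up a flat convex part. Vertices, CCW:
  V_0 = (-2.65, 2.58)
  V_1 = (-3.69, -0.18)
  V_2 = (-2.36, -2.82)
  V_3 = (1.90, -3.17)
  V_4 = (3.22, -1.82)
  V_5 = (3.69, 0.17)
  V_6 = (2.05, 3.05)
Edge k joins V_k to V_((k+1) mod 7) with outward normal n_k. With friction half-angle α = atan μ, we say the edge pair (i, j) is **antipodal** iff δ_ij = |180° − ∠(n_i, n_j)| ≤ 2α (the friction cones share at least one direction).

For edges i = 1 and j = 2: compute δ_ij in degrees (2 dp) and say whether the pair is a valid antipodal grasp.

α = atan 0.45 = 24.23°;  2α = 48.46°
edge 1: e_1 = (+1.33, -2.64);  n_1 = (-0.8931, -0.4499)
edge 2: e_2 = (+4.26, -0.35);  n_2 = (-0.0819, -0.9966)
∠(n_1, n_2) = 58.56°
δ = |180° − 58.56°| = 121.44°
121.44° > 2α = 48.46°  →  invalid

δ = 121.44°, invalid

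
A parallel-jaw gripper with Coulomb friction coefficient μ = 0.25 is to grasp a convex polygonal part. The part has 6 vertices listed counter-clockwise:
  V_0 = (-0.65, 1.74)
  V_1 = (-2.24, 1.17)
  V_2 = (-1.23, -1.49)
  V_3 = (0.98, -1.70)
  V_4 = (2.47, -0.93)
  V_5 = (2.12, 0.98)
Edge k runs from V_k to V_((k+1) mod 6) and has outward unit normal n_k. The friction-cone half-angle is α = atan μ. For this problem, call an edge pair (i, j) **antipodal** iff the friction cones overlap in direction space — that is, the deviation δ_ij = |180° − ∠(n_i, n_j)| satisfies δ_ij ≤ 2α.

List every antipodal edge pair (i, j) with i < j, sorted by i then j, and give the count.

count = 4; pairs: (0,2), (0,3), (1,4), (2,5)

α = atan 0.25 = 14.04°;  2α = 28.07°
n_0 = (-0.3375, +0.9413)
n_1 = (-0.9349, -0.3550)
n_2 = (-0.0946, -0.9955)
n_3 = (+0.4591, -0.8884)
n_4 = (+0.9836, +0.1802)
n_5 = (+0.2646, +0.9644)
  (0,1): δ = 88.93°  ·
  (0,2): δ = 25.15°  ✓
  (0,3): δ = 7.61°  ✓
  (0,4): δ = 80.66°  ·
  (0,5): δ = 144.94°  ·
  (1,2): δ = 116.22°  ·
  (1,3): δ = 83.46°  ·
  (1,4): δ = 10.41°  ✓
  (1,5): δ = 53.87°  ·
  (2,3): δ = 147.24°  ·
  (2,4): δ = 74.19°  ·
  (2,5): δ = 9.91°  ✓
  (3,4): δ = 106.94°  ·
  (3,5): δ = 42.67°  ·
  (4,5): δ = 115.73°  ·
antipodal pairs: 4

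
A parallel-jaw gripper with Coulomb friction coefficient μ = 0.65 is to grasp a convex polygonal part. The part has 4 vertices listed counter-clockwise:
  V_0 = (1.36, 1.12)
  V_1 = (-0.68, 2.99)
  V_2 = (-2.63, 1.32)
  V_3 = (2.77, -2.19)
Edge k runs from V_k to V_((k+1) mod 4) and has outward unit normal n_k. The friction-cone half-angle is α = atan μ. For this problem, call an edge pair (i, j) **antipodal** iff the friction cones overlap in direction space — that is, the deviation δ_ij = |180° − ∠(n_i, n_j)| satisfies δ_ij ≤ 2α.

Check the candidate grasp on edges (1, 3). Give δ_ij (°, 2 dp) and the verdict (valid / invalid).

δ = 72.50°, invalid

α = atan 0.65 = 33.02°;  2α = 66.05°
edge 1: e_1 = (-1.95, -1.67);  n_1 = (-0.6505, +0.7595)
edge 3: e_3 = (-1.41, +3.31);  n_3 = (+0.9200, +0.3919)
∠(n_1, n_3) = 107.50°
δ = |180° − 107.50°| = 72.50°
72.50° > 2α = 66.05°  →  invalid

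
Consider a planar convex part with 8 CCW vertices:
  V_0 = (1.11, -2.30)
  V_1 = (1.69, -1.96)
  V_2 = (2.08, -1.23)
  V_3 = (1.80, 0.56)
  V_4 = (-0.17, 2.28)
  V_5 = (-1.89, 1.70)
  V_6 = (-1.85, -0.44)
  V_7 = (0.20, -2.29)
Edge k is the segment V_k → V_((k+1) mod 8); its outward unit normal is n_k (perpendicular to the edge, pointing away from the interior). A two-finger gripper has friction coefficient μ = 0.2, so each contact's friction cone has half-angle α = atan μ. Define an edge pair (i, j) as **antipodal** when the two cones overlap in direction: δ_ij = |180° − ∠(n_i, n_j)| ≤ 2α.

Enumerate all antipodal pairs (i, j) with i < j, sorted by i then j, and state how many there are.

α = atan 0.2 = 11.31°;  2α = 22.62°
n_0 = (+0.5057, -0.8627)
n_1 = (+0.8820, -0.4712)
n_2 = (+0.9880, +0.1545)
n_3 = (+0.6577, +0.7533)
n_4 = (-0.3195, +0.9476)
n_5 = (-0.9998, -0.0187)
n_6 = (-0.6700, -0.7424)
n_7 = (-0.0110, -0.9999)
  (0,1): δ = 148.49°  ·
  (0,2): δ = 111.49°  ·
  (0,3): δ = 71.50°  ·
  (0,4): δ = 11.74°  ✓
  (0,5): δ = 60.69°  ·
  (0,6): δ = 107.56°  ·
  (0,7): δ = 148.99°  ·
  (1,2): δ = 143.00°  ·
  (1,3): δ = 103.01°  ·
  (1,4): δ = 43.25°  ·
  (1,5): δ = 29.18°  ·
  (1,6): δ = 76.05°  ·
  (1,7): δ = 117.48°  ·
  (2,3): δ = 140.01°  ·
  (2,4): δ = 80.26°  ·
  (2,5): δ = 7.82°  ✓
  (2,6): δ = 39.05°  ·
  (2,7): δ = 80.48°  ·
  (3,4): δ = 120.24°  ·
  (3,5): δ = 47.81°  ·
  (3,6): δ = 0.94°  ✓
  (3,7): δ = 40.49°  ·
  (4,5): δ = 107.56°  ·
  (4,6): δ = 60.70°  ·
  (4,7): δ = 19.26°  ✓
  (5,6): δ = 133.14°  ·
  (5,7): δ = 91.70°  ·
  (6,7): δ = 138.57°  ·
antipodal pairs: 4

count = 4; pairs: (0,4), (2,5), (3,6), (4,7)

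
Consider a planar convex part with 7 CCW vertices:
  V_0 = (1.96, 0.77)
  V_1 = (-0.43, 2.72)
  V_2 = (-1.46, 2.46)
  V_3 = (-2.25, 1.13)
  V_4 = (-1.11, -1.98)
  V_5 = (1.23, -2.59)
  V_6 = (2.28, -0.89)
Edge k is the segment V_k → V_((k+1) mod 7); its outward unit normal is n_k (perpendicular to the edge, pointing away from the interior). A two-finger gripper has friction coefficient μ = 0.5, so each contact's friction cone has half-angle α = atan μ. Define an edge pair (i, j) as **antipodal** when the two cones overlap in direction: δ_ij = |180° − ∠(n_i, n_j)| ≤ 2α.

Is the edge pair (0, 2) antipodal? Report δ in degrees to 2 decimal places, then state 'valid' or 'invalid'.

α = atan 0.5 = 26.57°;  2α = 53.13°
edge 0: e_0 = (-2.39, +1.95);  n_0 = (+0.6322, +0.7748)
edge 2: e_2 = (-0.79, -1.33);  n_2 = (-0.8598, +0.5107)
∠(n_0, n_2) = 98.50°
δ = |180° − 98.50°| = 81.50°
81.50° > 2α = 53.13°  →  invalid

δ = 81.50°, invalid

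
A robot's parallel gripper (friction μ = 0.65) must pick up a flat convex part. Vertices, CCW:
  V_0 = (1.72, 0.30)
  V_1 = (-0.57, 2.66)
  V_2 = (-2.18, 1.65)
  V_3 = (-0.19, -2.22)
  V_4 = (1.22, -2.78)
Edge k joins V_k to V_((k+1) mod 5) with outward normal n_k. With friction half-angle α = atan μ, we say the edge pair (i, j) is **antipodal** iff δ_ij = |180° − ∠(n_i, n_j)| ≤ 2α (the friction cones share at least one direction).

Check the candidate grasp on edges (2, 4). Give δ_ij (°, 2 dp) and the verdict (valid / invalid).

α = atan 0.65 = 33.02°;  2α = 66.05°
edge 2: e_2 = (+1.99, -3.87);  n_2 = (-0.8893, -0.4573)
edge 4: e_4 = (+0.50, +3.08);  n_4 = (+0.9871, -0.1602)
∠(n_2, n_4) = 143.57°
δ = |180° − 143.57°| = 36.43°
36.43° ≤ 2α = 66.05°  →  valid

δ = 36.43°, valid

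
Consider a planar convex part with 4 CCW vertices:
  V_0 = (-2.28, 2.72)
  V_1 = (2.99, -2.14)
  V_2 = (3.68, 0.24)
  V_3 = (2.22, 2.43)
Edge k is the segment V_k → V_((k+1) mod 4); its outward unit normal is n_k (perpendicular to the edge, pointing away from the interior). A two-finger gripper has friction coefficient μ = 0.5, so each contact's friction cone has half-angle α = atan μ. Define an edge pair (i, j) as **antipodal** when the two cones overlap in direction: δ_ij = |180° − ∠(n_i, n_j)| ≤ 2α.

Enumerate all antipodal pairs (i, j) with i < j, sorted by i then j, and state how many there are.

α = atan 0.5 = 26.57°;  2α = 53.13°
n_0 = (-0.6779, -0.7351)
n_1 = (+0.9605, -0.2785)
n_2 = (+0.8321, +0.5547)
n_3 = (+0.0643, +0.9979)
  (0,1): δ = 63.49°  ·
  (0,2): δ = 13.63°  ✓
  (0,3): δ = 38.99°  ✓
  (1,2): δ = 130.14°  ·
  (1,3): δ = 77.52°  ·
  (2,3): δ = 127.38°  ·
antipodal pairs: 2

count = 2; pairs: (0,2), (0,3)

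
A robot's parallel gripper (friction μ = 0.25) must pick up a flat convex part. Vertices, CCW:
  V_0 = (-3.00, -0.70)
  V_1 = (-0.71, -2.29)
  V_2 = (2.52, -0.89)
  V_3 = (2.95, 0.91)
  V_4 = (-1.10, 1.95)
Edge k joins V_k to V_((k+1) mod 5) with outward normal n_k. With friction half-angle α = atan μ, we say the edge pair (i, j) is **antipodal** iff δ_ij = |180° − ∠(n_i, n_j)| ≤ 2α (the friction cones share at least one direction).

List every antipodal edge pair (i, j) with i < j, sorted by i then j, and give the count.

α = atan 0.25 = 14.04°;  2α = 28.07°
n_0 = (-0.5703, -0.8214)
n_1 = (+0.3977, -0.9175)
n_2 = (+0.9726, -0.2324)
n_3 = (+0.2487, +0.9686)
n_4 = (-0.8127, +0.5827)
  (0,1): δ = 121.79°  ·
  (0,2): δ = 68.66°  ·
  (0,3): δ = 20.37°  ✓
  (0,4): δ = 89.13°  ·
  (1,2): δ = 126.87°  ·
  (1,3): δ = 37.84°  ·
  (1,4): δ = 30.93°  ·
  (2,3): δ = 90.97°  ·
  (2,4): δ = 22.20°  ✓
  (3,4): δ = 111.24°  ·
antipodal pairs: 2

count = 2; pairs: (0,3), (2,4)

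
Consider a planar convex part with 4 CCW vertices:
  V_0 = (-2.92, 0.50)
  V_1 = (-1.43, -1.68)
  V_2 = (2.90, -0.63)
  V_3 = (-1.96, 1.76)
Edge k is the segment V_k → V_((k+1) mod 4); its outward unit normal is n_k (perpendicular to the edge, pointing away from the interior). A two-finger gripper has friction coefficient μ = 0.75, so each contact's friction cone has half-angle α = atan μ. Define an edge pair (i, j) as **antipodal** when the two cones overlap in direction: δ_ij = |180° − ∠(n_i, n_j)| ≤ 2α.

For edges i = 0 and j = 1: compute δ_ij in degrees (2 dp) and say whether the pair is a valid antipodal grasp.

α = atan 0.75 = 36.87°;  2α = 73.74°
edge 0: e_0 = (+1.49, -2.18);  n_0 = (-0.8256, -0.5643)
edge 1: e_1 = (+4.33, +1.05);  n_1 = (+0.2357, -0.9718)
∠(n_0, n_1) = 69.28°
δ = |180° − 69.28°| = 110.72°
110.72° > 2α = 73.74°  →  invalid

δ = 110.72°, invalid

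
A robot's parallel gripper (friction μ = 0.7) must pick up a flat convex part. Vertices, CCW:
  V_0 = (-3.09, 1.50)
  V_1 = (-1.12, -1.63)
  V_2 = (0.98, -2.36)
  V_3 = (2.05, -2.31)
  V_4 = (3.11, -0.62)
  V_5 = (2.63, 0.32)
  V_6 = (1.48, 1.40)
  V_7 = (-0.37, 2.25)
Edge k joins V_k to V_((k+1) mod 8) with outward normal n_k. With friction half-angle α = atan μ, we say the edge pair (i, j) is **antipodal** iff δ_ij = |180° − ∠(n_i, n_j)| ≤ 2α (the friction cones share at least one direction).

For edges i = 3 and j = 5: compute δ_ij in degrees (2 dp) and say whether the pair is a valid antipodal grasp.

α = atan 0.7 = 34.99°;  2α = 69.98°
edge 3: e_3 = (+1.06, +1.69);  n_3 = (+0.8472, -0.5314)
edge 5: e_5 = (-1.15, +1.08);  n_5 = (+0.6846, +0.7289)
∠(n_3, n_5) = 78.89°
δ = |180° − 78.89°| = 101.11°
101.11° > 2α = 69.98°  →  invalid

δ = 101.11°, invalid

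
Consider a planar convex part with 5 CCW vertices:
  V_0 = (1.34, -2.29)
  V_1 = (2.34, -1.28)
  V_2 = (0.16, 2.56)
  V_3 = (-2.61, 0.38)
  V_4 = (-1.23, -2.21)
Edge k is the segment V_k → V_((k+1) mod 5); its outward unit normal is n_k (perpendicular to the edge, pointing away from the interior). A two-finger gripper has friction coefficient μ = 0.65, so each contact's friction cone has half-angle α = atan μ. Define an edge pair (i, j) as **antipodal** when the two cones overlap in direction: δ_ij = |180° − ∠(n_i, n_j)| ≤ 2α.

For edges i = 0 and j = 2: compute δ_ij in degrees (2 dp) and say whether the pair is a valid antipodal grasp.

δ = 7.08°, valid

α = atan 0.65 = 33.02°;  2α = 66.05°
edge 0: e_0 = (+1.00, +1.01);  n_0 = (+0.7106, -0.7036)
edge 2: e_2 = (-2.77, -2.18);  n_2 = (-0.6184, +0.7858)
∠(n_0, n_2) = 172.92°
δ = |180° − 172.92°| = 7.08°
7.08° ≤ 2α = 66.05°  →  valid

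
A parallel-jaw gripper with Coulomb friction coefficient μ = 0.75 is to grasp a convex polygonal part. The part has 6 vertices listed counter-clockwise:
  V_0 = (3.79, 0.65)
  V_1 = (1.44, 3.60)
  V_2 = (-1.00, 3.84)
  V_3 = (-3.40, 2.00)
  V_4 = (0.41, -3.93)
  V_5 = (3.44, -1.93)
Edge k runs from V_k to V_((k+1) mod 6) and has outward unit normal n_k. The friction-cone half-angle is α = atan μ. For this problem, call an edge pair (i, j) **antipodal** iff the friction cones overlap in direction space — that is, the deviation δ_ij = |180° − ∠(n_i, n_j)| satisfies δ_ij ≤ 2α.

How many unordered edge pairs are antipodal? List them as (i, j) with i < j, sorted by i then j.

α = atan 0.75 = 36.87°;  2α = 73.74°
n_0 = (+0.7822, +0.6231)
n_1 = (+0.0979, +0.9952)
n_2 = (-0.6084, +0.7936)
n_3 = (-0.8413, -0.5405)
n_4 = (+0.5509, -0.8346)
n_5 = (+0.9909, -0.1344)
  (0,1): δ = 134.16°  ·
  (0,2): δ = 91.07°  ·
  (0,3): δ = 5.82°  ✓
  (0,4): δ = 84.89°  ·
  (0,5): δ = 133.73°  ·
  (1,2): δ = 136.91°  ·
  (1,3): δ = 51.66°  ✓
  (1,4): δ = 39.05°  ✓
  (1,5): δ = 87.89°  ·
  (2,3): δ = 94.76°  ·
  (2,4): δ = 4.05°  ✓
  (2,5): δ = 44.80°  ✓
  (3,4): δ = 89.29°  ·
  (3,5): δ = 40.45°  ✓
  (4,5): δ = 131.15°  ·
antipodal pairs: 6

count = 6; pairs: (0,3), (1,3), (1,4), (2,4), (2,5), (3,5)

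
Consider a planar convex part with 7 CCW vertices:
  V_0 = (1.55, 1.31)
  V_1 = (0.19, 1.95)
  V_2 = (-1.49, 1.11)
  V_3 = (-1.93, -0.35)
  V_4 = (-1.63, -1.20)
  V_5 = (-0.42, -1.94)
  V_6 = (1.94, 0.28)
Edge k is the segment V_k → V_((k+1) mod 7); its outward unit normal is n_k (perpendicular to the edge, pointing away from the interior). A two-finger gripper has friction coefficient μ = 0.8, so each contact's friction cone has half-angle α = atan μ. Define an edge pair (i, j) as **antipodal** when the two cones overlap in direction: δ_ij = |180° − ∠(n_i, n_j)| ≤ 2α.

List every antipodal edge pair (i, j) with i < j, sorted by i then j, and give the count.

α = atan 0.8 = 38.66°;  2α = 77.32°
n_0 = (+0.4258, +0.9048)
n_1 = (-0.4472, +0.8944)
n_2 = (-0.9575, +0.2886)
n_3 = (-0.9430, -0.3328)
n_4 = (-0.5217, -0.8531)
n_5 = (+0.6852, -0.7284)
n_6 = (+0.9352, +0.3541)
  (0,1): δ = 128.23°  ·
  (0,2): δ = 81.57°  ·
  (0,3): δ = 45.36°  ✓
  (0,4): δ = 6.25°  ✓
  (0,5): δ = 68.45°  ✓
  (0,6): δ = 135.94°  ·
  (1,2): δ = 133.34°  ·
  (1,3): δ = 97.13°  ·
  (1,4): δ = 58.01°  ✓
  (1,5): δ = 16.68°  ✓
  (1,6): δ = 84.17°  ·
  (2,3): δ = 143.79°  ·
  (2,4): δ = 104.68°  ·
  (2,5): δ = 29.98°  ✓
  (2,6): δ = 37.51°  ✓
  (3,4): δ = 140.89°  ·
  (3,5): δ = 66.19°  ✓
  (3,6): δ = 1.30°  ✓
  (4,5): δ = 105.30°  ·
  (4,6): δ = 37.81°  ✓
  (5,6): δ = 112.51°  ·
antipodal pairs: 10

count = 10; pairs: (0,3), (0,4), (0,5), (1,4), (1,5), (2,5), (2,6), (3,5), (3,6), (4,6)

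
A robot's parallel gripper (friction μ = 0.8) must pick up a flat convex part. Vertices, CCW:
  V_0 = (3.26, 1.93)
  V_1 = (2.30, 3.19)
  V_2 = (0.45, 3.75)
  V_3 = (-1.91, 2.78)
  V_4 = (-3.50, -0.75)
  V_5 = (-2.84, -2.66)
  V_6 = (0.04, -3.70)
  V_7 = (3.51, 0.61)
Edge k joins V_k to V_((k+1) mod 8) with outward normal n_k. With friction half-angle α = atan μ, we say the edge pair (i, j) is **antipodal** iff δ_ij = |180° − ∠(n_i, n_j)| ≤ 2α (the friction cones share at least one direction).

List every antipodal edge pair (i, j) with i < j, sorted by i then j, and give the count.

α = atan 0.8 = 38.66°;  2α = 77.32°
n_0 = (+0.7954, +0.6060)
n_1 = (+0.2897, +0.9571)
n_2 = (-0.3802, +0.9249)
n_3 = (-0.9118, +0.4107)
n_4 = (-0.9452, -0.3266)
n_5 = (-0.3396, -0.9406)
n_6 = (+0.7789, -0.6271)
n_7 = (+0.9825, +0.1861)
  (0,1): δ = 144.15°  ·
  (0,2): δ = 104.96°  ·
  (0,3): δ = 61.55°  ✓
  (0,4): δ = 18.24°  ✓
  (0,5): δ = 32.84°  ✓
  (0,6): δ = 103.86°  ·
  (0,7): δ = 153.42°  ·
  (1,2): δ = 140.82°  ·
  (1,3): δ = 97.41°  ·
  (1,4): δ = 54.10°  ✓
  (1,5): δ = 3.01°  ✓
  (1,6): δ = 68.00°  ✓
  (1,7): δ = 117.57°  ·
  (2,3): δ = 136.59°  ·
  (2,4): δ = 93.28°  ·
  (2,5): δ = 42.20°  ✓
  (2,6): δ = 28.82°  ✓
  (2,7): δ = 78.38°  ·
  (3,4): δ = 136.69°  ·
  (3,5): δ = 85.61°  ·
  (3,6): δ = 14.59°  ✓
  (3,7): δ = 34.97°  ✓
  (4,5): δ = 128.92°  ·
  (4,6): δ = 57.90°  ✓
  (4,7): δ = 8.34°  ✓
  (5,6): δ = 108.98°  ·
  (5,7): δ = 59.42°  ✓
  (6,7): δ = 130.44°  ·
antipodal pairs: 13

count = 13; pairs: (0,3), (0,4), (0,5), (1,4), (1,5), (1,6), (2,5), (2,6), (3,6), (3,7), (4,6), (4,7), (5,7)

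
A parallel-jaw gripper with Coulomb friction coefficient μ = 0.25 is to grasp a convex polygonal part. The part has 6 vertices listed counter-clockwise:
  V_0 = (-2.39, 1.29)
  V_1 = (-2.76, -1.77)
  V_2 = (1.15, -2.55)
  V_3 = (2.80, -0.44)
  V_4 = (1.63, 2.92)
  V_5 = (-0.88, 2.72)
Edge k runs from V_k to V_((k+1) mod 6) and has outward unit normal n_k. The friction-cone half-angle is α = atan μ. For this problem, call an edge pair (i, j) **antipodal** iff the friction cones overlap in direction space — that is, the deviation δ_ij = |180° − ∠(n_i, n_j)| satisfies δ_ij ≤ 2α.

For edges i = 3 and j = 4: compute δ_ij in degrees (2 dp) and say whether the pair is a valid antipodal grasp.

δ = 104.64°, invalid

α = atan 0.25 = 14.04°;  2α = 28.07°
edge 3: e_3 = (-1.17, +3.36);  n_3 = (+0.9444, +0.3288)
edge 4: e_4 = (-2.51, -0.20);  n_4 = (-0.0794, +0.9968)
∠(n_3, n_4) = 75.36°
δ = |180° − 75.36°| = 104.64°
104.64° > 2α = 28.07°  →  invalid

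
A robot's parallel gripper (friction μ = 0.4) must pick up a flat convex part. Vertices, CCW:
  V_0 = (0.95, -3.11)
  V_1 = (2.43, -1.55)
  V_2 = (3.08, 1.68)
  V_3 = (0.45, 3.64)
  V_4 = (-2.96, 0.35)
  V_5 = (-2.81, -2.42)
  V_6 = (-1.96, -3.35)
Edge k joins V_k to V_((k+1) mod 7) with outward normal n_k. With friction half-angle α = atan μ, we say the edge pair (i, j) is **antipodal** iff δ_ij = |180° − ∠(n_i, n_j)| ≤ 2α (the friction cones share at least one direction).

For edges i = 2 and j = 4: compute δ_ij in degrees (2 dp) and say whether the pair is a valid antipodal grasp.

δ = 50.21°, invalid

α = atan 0.4 = 21.80°;  2α = 43.60°
edge 2: e_2 = (-2.63, +1.96);  n_2 = (+0.5976, +0.8018)
edge 4: e_4 = (+0.15, -2.77);  n_4 = (-0.9985, -0.0541)
∠(n_2, n_4) = 129.79°
δ = |180° − 129.79°| = 50.21°
50.21° > 2α = 43.60°  →  invalid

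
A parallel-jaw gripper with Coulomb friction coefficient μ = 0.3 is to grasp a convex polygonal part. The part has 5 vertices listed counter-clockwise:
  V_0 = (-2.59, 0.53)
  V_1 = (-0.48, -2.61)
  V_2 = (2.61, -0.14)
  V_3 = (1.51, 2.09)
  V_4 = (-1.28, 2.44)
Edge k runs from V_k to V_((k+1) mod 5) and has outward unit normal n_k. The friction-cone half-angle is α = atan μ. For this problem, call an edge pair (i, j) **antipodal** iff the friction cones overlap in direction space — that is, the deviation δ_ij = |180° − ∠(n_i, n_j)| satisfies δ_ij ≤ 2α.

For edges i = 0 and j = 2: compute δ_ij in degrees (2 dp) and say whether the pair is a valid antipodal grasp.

δ = 7.64°, valid

α = atan 0.3 = 16.70°;  2α = 33.40°
edge 0: e_0 = (+2.11, -3.14);  n_0 = (-0.8300, -0.5577)
edge 2: e_2 = (-1.10, +2.23);  n_2 = (+0.8968, +0.4424)
∠(n_0, n_2) = 172.36°
δ = |180° − 172.36°| = 7.64°
7.64° ≤ 2α = 33.40°  →  valid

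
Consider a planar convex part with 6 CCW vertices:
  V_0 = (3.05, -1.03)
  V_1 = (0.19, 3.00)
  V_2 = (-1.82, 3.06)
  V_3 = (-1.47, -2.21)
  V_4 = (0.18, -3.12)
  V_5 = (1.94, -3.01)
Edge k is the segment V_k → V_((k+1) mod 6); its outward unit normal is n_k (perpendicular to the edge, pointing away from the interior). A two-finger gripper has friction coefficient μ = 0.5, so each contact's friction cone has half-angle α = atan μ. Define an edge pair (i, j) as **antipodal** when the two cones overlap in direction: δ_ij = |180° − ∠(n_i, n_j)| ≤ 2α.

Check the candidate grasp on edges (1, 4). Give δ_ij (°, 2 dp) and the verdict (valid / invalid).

α = atan 0.5 = 26.57°;  2α = 53.13°
edge 1: e_1 = (-2.01, +0.06);  n_1 = (+0.0298, +0.9996)
edge 4: e_4 = (+1.76, +0.11);  n_4 = (+0.0624, -0.9981)
∠(n_1, n_4) = 174.71°
δ = |180° − 174.71°| = 5.29°
5.29° ≤ 2α = 53.13°  →  valid

δ = 5.29°, valid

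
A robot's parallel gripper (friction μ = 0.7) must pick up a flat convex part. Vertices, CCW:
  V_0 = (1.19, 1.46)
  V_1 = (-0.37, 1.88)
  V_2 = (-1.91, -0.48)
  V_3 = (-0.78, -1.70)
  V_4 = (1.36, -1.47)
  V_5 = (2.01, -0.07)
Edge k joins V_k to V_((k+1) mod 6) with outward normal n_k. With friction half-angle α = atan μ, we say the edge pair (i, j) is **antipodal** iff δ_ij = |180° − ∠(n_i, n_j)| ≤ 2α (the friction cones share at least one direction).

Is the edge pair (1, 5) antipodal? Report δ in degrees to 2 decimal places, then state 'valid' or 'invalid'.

δ = 61.32°, valid

α = atan 0.7 = 34.99°;  2α = 69.98°
edge 1: e_1 = (-1.54, -2.36);  n_1 = (-0.8375, +0.5465)
edge 5: e_5 = (-0.82, +1.53);  n_5 = (+0.8814, +0.4724)
∠(n_1, n_5) = 118.68°
δ = |180° − 118.68°| = 61.32°
61.32° ≤ 2α = 69.98°  →  valid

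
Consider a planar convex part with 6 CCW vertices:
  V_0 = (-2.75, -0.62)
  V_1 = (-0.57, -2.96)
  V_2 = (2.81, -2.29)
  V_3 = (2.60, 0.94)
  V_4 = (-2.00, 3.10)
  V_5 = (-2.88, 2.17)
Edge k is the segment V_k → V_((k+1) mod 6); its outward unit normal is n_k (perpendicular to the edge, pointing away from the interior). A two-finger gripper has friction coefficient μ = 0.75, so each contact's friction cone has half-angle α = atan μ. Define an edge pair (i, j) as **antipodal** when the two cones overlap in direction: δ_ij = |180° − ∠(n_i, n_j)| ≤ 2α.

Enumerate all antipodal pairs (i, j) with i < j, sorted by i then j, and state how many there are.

count = 7; pairs: (0,2), (0,3), (1,3), (1,4), (2,4), (2,5), (3,5)

α = atan 0.75 = 36.87°;  2α = 73.74°
n_0 = (-0.7317, -0.6816)
n_1 = (+0.1944, -0.9809)
n_2 = (+0.9979, +0.0649)
n_3 = (+0.4250, +0.9052)
n_4 = (-0.7264, +0.6873)
n_5 = (-0.9989, -0.0465)
  (0,1): δ = 121.76°  ·
  (0,2): δ = 39.25°  ✓
  (0,3): δ = 21.87°  ✓
  (0,4): δ = 93.61°  ·
  (0,5): δ = 139.70°  ·
  (1,2): δ = 97.49°  ·
  (1,3): δ = 36.37°  ✓
  (1,4): δ = 35.37°  ✓
  (1,5): δ = 81.46°  ·
  (2,3): δ = 118.87°  ·
  (2,4): δ = 47.14°  ✓
  (2,5): δ = 1.05°  ✓
  (3,4): δ = 108.26°  ·
  (3,5): δ = 62.18°  ✓
  (4,5): δ = 133.91°  ·
antipodal pairs: 7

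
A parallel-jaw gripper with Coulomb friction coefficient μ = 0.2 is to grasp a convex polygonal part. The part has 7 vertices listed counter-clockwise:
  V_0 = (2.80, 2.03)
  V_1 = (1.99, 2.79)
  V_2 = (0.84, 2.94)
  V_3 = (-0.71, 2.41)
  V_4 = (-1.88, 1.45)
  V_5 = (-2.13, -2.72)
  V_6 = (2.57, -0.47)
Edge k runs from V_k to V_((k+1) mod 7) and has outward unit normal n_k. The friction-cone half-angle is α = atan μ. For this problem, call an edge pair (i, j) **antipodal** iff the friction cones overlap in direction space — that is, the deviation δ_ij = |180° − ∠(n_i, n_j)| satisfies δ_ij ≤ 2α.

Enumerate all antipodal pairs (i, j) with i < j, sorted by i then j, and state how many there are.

α = atan 0.2 = 11.31°;  2α = 22.62°
n_0 = (+0.6842, +0.7293)
n_1 = (+0.1293, +0.9916)
n_2 = (-0.3235, +0.9462)
n_3 = (-0.6343, +0.7731)
n_4 = (-0.9982, +0.0598)
n_5 = (+0.4318, -0.9020)
n_6 = (+0.9958, -0.0916)
  (0,1): δ = 144.26°  ·
  (0,2): δ = 117.95°  ·
  (0,3): δ = 97.45°  ·
  (0,4): δ = 50.25°  ·
  (0,5): δ = 68.76°  ·
  (0,6): δ = 127.92°  ·
  (1,2): δ = 153.69°  ·
  (1,3): δ = 133.20°  ·
  (1,4): δ = 86.00°  ·
  (1,5): δ = 33.01°  ·
  (1,6): δ = 92.17°  ·
  (2,3): δ = 159.51°  ·
  (2,4): δ = 112.31°  ·
  (2,5): δ = 6.70°  ✓
  (2,6): δ = 65.87°  ·
  (3,4): δ = 132.80°  ·
  (3,5): δ = 13.79°  ✓
  (3,6): δ = 45.37°  ·
  (4,5): δ = 60.99°  ·
  (4,6): δ = 1.83°  ✓
  (5,6): δ = 120.84°  ·
antipodal pairs: 3

count = 3; pairs: (2,5), (3,5), (4,6)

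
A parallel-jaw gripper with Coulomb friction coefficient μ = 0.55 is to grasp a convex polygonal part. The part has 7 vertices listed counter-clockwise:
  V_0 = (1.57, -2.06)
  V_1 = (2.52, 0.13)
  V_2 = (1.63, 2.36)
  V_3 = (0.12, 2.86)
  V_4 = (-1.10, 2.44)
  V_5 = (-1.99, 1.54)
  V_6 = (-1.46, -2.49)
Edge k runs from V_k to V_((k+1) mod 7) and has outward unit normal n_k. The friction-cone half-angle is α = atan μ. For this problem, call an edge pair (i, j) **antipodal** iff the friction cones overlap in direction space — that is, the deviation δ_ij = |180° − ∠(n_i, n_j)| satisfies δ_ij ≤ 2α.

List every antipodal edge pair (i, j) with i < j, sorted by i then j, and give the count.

α = atan 0.55 = 28.81°;  2α = 57.62°
n_0 = (+0.9174, -0.3980)
n_1 = (+0.9288, +0.3707)
n_2 = (+0.3143, +0.9493)
n_3 = (-0.3255, +0.9455)
n_4 = (-0.7110, +0.7031)
n_5 = (-0.9915, -0.1304)
n_6 = (+0.1405, -0.9901)
  (0,1): δ = 134.79°  ·
  (0,2): δ = 84.87°  ·
  (0,3): δ = 47.55°  ✓
  (0,4): δ = 21.23°  ✓
  (0,5): δ = 30.94°  ✓
  (0,6): δ = 121.53°  ·
  (1,2): δ = 130.08°  ·
  (1,3): δ = 92.76°  ·
  (1,4): δ = 66.44°  ·
  (1,5): δ = 14.26°  ✓
  (1,6): δ = 76.32°  ·
  (2,3): δ = 142.68°  ·
  (2,4): δ = 116.36°  ·
  (2,5): δ = 64.19°  ·
  (2,6): δ = 26.40°  ✓
  (3,4): δ = 153.68°  ·
  (3,5): δ = 101.50°  ·
  (3,6): δ = 10.92°  ✓
  (4,5): δ = 127.83°  ·
  (4,6): δ = 37.24°  ✓
  (5,6): δ = 89.42°  ·
antipodal pairs: 7

count = 7; pairs: (0,3), (0,4), (0,5), (1,5), (2,6), (3,6), (4,6)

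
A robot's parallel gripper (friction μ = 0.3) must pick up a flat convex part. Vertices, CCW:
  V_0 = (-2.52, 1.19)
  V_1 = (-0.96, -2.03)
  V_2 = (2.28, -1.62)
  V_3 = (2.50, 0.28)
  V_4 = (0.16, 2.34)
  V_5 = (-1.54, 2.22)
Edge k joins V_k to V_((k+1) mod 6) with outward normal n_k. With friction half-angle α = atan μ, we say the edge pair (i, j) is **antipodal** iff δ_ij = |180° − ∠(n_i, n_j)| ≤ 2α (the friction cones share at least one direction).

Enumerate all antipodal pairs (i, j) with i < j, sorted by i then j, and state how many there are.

α = atan 0.3 = 16.70°;  2α = 33.40°
n_0 = (-0.8999, -0.4360)
n_1 = (+0.1255, -0.9921)
n_2 = (+0.9934, -0.1150)
n_3 = (+0.6608, +0.7506)
n_4 = (-0.0704, +0.9975)
n_5 = (-0.7245, +0.6893)
  (0,1): δ = 108.64°  ·
  (0,2): δ = 32.45°  ✓
  (0,3): δ = 22.79°  ✓
  (0,4): δ = 68.19°  ·
  (0,5): δ = 110.58°  ·
  (1,2): δ = 103.82°  ·
  (1,3): δ = 48.57°  ·
  (1,4): δ = 3.17°  ✓
  (1,5): δ = 39.21°  ·
  (2,3): δ = 124.75°  ·
  (2,4): δ = 79.36°  ·
  (2,5): δ = 36.97°  ·
  (3,4): δ = 134.60°  ·
  (3,5): δ = 92.22°  ·
  (4,5): δ = 137.61°  ·
antipodal pairs: 3

count = 3; pairs: (0,2), (0,3), (1,4)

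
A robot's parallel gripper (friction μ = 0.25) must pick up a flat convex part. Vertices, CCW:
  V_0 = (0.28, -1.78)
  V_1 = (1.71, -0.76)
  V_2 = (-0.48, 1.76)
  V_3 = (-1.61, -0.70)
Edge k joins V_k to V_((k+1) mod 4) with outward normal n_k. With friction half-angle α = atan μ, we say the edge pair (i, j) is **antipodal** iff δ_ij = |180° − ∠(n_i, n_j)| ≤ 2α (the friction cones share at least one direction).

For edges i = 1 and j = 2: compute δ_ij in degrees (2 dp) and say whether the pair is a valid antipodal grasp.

α = atan 0.25 = 14.04°;  2α = 28.07°
edge 1: e_1 = (-2.19, +2.52);  n_1 = (+0.7548, +0.6560)
edge 2: e_2 = (-1.13, -2.46);  n_2 = (-0.9087, +0.4174)
∠(n_1, n_2) = 114.34°
δ = |180° − 114.34°| = 65.66°
65.66° > 2α = 28.07°  →  invalid

δ = 65.66°, invalid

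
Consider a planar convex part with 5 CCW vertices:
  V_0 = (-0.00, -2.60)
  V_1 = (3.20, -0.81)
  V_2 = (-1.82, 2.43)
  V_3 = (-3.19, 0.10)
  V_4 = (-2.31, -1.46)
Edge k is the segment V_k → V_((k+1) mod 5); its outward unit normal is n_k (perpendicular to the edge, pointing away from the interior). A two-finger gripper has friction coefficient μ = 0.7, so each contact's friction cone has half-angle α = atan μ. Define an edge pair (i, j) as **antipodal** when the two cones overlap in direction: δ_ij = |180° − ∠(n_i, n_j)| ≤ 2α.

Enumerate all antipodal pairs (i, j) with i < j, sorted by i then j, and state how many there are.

α = atan 0.7 = 34.99°;  2α = 69.98°
n_0 = (+0.4882, -0.8727)
n_1 = (+0.5423, +0.8402)
n_2 = (-0.8620, +0.5069)
n_3 = (-0.8710, -0.4913)
n_4 = (-0.4425, -0.8967)
  (0,1): δ = 62.06°  ✓
  (0,2): δ = 30.32°  ✓
  (0,3): δ = 90.21°  ·
  (0,4): δ = 124.51°  ·
  (1,2): δ = 87.62°  ·
  (1,3): δ = 27.73°  ✓
  (1,4): δ = 6.57°  ✓
  (2,3): δ = 120.12°  ·
  (2,4): δ = 85.81°  ·
  (3,4): δ = 145.69°  ·
antipodal pairs: 4

count = 4; pairs: (0,1), (0,2), (1,3), (1,4)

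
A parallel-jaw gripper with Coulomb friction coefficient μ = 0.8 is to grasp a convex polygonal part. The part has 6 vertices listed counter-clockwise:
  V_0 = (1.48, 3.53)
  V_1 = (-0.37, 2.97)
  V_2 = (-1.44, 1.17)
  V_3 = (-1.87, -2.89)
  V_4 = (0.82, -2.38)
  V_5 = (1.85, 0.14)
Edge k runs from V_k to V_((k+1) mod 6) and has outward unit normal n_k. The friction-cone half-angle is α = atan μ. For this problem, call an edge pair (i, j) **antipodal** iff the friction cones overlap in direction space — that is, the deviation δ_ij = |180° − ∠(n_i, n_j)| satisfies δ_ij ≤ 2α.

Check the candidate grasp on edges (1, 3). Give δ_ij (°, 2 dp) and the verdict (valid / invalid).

α = atan 0.8 = 38.66°;  2α = 77.32°
edge 1: e_1 = (-1.07, -1.80);  n_1 = (-0.8596, +0.5110)
edge 3: e_3 = (+2.69, +0.51);  n_3 = (+0.1863, -0.9825)
∠(n_1, n_3) = 131.46°
δ = |180° − 131.46°| = 48.54°
48.54° ≤ 2α = 77.32°  →  valid

δ = 48.54°, valid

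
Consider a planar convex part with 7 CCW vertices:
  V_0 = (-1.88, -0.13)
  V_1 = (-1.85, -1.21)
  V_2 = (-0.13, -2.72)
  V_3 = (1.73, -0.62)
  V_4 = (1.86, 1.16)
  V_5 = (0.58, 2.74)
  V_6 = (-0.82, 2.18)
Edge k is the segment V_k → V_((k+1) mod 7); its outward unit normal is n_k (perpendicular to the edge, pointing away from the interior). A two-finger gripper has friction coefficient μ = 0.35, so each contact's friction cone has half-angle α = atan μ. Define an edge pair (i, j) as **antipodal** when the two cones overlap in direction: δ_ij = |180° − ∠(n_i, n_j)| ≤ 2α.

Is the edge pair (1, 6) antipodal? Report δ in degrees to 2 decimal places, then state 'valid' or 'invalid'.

α = atan 0.35 = 19.29°;  2α = 38.58°
edge 1: e_1 = (+1.72, -1.51);  n_1 = (-0.6597, -0.7515)
edge 6: e_6 = (-1.06, -2.31);  n_6 = (-0.9089, +0.4171)
∠(n_1, n_6) = 73.37°
δ = |180° − 73.37°| = 106.63°
106.63° > 2α = 38.58°  →  invalid

δ = 106.63°, invalid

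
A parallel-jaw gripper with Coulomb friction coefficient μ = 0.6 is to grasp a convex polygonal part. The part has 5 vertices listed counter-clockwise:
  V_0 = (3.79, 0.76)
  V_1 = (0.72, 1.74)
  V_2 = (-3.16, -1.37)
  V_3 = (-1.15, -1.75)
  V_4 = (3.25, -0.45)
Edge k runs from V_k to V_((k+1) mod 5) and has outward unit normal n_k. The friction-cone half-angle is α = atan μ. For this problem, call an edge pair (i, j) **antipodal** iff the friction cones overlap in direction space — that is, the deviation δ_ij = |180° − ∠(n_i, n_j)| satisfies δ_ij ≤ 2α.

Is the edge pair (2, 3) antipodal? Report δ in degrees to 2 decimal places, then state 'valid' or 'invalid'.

α = atan 0.6 = 30.96°;  2α = 61.93°
edge 2: e_2 = (+2.01, -0.38);  n_2 = (-0.1858, -0.9826)
edge 3: e_3 = (+4.40, +1.30);  n_3 = (+0.2833, -0.9590)
∠(n_2, n_3) = 27.17°
δ = |180° − 27.17°| = 152.83°
152.83° > 2α = 61.93°  →  invalid

δ = 152.83°, invalid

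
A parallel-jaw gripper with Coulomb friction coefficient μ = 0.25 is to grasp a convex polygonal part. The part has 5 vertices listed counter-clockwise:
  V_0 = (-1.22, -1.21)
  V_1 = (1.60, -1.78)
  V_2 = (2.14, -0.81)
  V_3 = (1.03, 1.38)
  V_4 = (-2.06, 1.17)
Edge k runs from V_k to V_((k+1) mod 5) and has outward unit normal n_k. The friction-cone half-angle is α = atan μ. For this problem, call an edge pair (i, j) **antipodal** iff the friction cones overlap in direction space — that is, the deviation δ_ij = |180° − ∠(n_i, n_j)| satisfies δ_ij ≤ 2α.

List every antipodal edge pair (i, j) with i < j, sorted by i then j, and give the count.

α = atan 0.25 = 14.04°;  2α = 28.07°
n_0 = (-0.1981, -0.9802)
n_1 = (+0.8737, -0.4864)
n_2 = (+0.8920, +0.4521)
n_3 = (-0.0678, +0.9977)
n_4 = (-0.9430, -0.3328)
  (0,1): δ = 107.68°  ·
  (0,2): δ = 51.69°  ·
  (0,3): δ = 15.32°  ✓
  (0,4): δ = 120.87°  ·
  (1,2): δ = 124.02°  ·
  (1,3): δ = 57.01°  ·
  (1,4): δ = 48.54°  ·
  (2,3): δ = 112.99°  ·
  (2,4): δ = 7.44°  ✓
  (3,4): δ = 74.45°  ·
antipodal pairs: 2

count = 2; pairs: (0,3), (2,4)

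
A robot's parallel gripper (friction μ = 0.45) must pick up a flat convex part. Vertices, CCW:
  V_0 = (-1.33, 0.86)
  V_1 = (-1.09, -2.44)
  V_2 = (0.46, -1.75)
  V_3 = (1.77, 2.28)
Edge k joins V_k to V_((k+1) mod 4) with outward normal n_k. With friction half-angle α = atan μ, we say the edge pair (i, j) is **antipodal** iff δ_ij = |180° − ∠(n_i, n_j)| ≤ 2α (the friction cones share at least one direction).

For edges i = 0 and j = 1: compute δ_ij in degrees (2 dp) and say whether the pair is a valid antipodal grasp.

α = atan 0.45 = 24.23°;  2α = 48.46°
edge 0: e_0 = (+0.24, -3.30);  n_0 = (-0.9974, -0.0725)
edge 1: e_1 = (+1.55, +0.69);  n_1 = (+0.4067, -0.9136)
∠(n_0, n_1) = 109.84°
δ = |180° − 109.84°| = 70.16°
70.16° > 2α = 48.46°  →  invalid

δ = 70.16°, invalid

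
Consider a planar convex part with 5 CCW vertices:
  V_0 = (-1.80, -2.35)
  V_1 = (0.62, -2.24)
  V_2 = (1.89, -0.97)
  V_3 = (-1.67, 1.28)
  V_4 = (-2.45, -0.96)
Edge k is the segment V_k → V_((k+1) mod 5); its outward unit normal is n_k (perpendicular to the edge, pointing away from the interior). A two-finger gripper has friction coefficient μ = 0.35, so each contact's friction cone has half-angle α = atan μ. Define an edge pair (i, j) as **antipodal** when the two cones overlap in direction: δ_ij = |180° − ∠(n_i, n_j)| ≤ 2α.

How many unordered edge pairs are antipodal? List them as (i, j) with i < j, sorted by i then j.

α = atan 0.35 = 19.29°;  2α = 38.58°
n_0 = (+0.0454, -0.9990)
n_1 = (+0.7071, -0.7071)
n_2 = (+0.5343, +0.8453)
n_3 = (-0.9444, +0.3288)
n_4 = (-0.9058, -0.4236)
  (0,1): δ = 137.60°  ·
  (0,2): δ = 34.90°  ✓
  (0,3): δ = 68.20°  ·
  (0,4): δ = 112.46°  ·
  (1,2): δ = 77.29°  ·
  (1,3): δ = 25.80°  ✓
  (1,4): δ = 70.06°  ·
  (2,3): δ = 76.91°  ·
  (2,4): δ = 32.64°  ✓
  (3,4): δ = 135.74°  ·
antipodal pairs: 3

count = 3; pairs: (0,2), (1,3), (2,4)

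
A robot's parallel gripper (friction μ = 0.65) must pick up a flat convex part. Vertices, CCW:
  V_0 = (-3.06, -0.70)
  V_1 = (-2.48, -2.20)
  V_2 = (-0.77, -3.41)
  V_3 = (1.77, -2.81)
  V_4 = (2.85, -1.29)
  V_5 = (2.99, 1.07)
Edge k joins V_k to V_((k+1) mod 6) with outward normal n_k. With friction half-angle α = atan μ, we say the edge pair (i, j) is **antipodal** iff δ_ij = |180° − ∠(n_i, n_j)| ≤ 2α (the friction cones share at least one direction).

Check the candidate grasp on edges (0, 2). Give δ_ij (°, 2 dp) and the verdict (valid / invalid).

α = atan 0.65 = 33.02°;  2α = 66.05°
edge 0: e_0 = (+0.58, -1.50);  n_0 = (-0.9327, -0.3606)
edge 2: e_2 = (+2.54, +0.60);  n_2 = (+0.2299, -0.9732)
∠(n_0, n_2) = 82.15°
δ = |180° − 82.15°| = 97.85°
97.85° > 2α = 66.05°  →  invalid

δ = 97.85°, invalid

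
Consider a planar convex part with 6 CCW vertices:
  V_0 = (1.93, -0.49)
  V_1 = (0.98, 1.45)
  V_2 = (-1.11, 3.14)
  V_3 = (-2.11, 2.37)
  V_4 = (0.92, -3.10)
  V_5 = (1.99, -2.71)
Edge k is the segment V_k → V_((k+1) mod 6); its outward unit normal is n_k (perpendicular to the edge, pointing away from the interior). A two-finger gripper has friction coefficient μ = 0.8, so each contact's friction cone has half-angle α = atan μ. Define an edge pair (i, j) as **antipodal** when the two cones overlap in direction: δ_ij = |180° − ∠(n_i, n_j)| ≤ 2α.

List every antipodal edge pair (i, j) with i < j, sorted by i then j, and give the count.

α = atan 0.8 = 38.66°;  2α = 77.32°
n_0 = (+0.8981, +0.4398)
n_1 = (+0.6288, +0.7776)
n_2 = (-0.6101, +0.7923)
n_3 = (-0.8748, -0.4846)
n_4 = (+0.3424, -0.9395)
n_5 = (+0.9996, +0.0270)
  (0,1): δ = 155.05°  ·
  (0,2): δ = 78.49°  ·
  (0,3): δ = 2.89°  ✓
  (0,4): δ = 83.94°  ·
  (0,5): δ = 155.46°  ·
  (1,2): δ = 103.44°  ·
  (1,3): δ = 22.06°  ✓
  (1,4): δ = 58.99°  ✓
  (1,5): δ = 130.51°  ·
  (2,3): δ = 98.61°  ·
  (2,4): δ = 17.57°  ✓
  (2,5): δ = 53.95°  ✓
  (3,4): δ = 98.96°  ·
  (3,5): δ = 27.44°  ✓
  (4,5): δ = 108.48°  ·
antipodal pairs: 6

count = 6; pairs: (0,3), (1,3), (1,4), (2,4), (2,5), (3,5)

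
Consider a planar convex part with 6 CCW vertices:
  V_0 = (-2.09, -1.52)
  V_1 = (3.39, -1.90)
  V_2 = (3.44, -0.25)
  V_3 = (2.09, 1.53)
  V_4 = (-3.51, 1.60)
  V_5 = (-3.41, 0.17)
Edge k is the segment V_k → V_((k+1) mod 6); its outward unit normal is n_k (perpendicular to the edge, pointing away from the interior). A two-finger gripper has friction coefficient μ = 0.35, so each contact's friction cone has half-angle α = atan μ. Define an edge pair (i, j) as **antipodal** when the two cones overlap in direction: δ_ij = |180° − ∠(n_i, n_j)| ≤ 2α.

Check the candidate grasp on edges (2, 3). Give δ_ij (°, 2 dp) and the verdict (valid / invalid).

δ = 127.89°, invalid

α = atan 0.35 = 19.29°;  2α = 38.58°
edge 2: e_2 = (-1.35, +1.78);  n_2 = (+0.7968, +0.6043)
edge 3: e_3 = (-5.60, +0.07);  n_3 = (+0.0125, +0.9999)
∠(n_2, n_3) = 52.11°
δ = |180° − 52.11°| = 127.89°
127.89° > 2α = 38.58°  →  invalid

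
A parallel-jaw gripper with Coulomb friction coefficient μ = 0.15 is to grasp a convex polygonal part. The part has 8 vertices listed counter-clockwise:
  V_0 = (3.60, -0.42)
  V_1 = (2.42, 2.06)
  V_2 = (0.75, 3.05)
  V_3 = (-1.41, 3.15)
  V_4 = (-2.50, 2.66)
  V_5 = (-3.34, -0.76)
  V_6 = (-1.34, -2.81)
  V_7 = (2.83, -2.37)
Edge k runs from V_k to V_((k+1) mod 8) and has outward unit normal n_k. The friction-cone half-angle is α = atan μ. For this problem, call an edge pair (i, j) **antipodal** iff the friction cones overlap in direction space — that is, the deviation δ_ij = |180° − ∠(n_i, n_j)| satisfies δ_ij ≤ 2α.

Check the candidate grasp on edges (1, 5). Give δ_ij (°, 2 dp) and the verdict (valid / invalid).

δ = 15.05°, valid

α = atan 0.15 = 8.53°;  2α = 17.06°
edge 1: e_1 = (-1.67, +0.99);  n_1 = (+0.5099, +0.8602)
edge 5: e_5 = (+2.00, -2.05);  n_5 = (-0.7158, -0.6983)
∠(n_1, n_5) = 164.95°
δ = |180° − 164.95°| = 15.05°
15.05° ≤ 2α = 17.06°  →  valid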